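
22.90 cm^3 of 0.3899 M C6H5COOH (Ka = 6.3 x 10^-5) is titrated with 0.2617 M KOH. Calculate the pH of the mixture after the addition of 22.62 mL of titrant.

Initial n(C6H5COOH) = 0.3899 x 0.02290 = 0.008929 mol.
n(KOH) added = 0.2617 x 0.02262 = 0.005920 mol, converting that many moles of C6H5COOH to C6H5COO-.
Remaining n(C6H5COOH) = 0.003009 mol; n(C6H5COO-) = 0.005920 mol.
By Henderson-Hasselbalch, pH = pKa + log([A^-]/[HA]) = 4.20 + log(0.005920/0.003009) = 4.20 + (+0.29) = 4.49.

4.49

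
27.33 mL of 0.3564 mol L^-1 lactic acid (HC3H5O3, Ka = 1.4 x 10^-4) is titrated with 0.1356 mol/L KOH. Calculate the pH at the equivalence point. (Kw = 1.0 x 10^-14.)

n(HC3H5O3) = 0.3564 x 0.02733 = 0.009740 mol; V(KOH) at equivalence = 0.009740/0.1356 = 0.07183 L.
At equivalence all the acid is converted to C3H5O3-; total volume = 0.02733 + 0.07183 = 0.09916 L, so [C3H5O3-] = 0.009740/0.09916 = 0.09823 M.
Kb = Kw/Ka = 1.0e-14 / 1.4 x 10^-4 = 7.14e-11.
[OH^-] = sqrt(Kb x [C3H5O3-]) = sqrt(7.14e-11 x 0.09823) = 2.65e-6 M.
pOH = 5.58, so pH = 14.00 - 5.58 = 8.42.

8.42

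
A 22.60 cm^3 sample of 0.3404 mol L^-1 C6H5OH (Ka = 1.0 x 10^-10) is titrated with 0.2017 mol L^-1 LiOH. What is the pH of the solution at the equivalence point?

n(C6H5OH) = 0.3404 x 0.02260 = 0.007693 mol; V(LiOH) at equivalence = 0.007693/0.2017 = 0.03814 L.
At equivalence all the acid is converted to C6H5O-; total volume = 0.02260 + 0.03814 = 0.06074 L, so [C6H5O-] = 0.007693/0.06074 = 0.1267 M.
Kb = Kw/Ka = 1.0e-14 / 1.0 x 10^-10 = 0.000100.
[OH^-] = sqrt(Kb x [C6H5O-]) = sqrt(0.000100 x 0.1267) = 0.00356 M.
pOH = 2.45, so pH = 14.00 - 2.45 = 11.55.

11.55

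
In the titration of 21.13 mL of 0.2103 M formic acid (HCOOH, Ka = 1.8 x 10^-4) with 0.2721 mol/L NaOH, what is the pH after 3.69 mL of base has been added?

3.21

Initial n(HCOOH) = 0.2103 x 0.02113 = 0.004444 mol.
n(NaOH) added = 0.2721 x 0.003690 = 0.001004 mol, converting that many moles of HCOOH to HCOO-.
Remaining n(HCOOH) = 0.003440 mol; n(HCOO-) = 0.001004 mol.
By Henderson-Hasselbalch, pH = pKa + log([A^-]/[HA]) = 3.74 + log(0.001004/0.003440) = 3.74 + (-0.53) = 3.21.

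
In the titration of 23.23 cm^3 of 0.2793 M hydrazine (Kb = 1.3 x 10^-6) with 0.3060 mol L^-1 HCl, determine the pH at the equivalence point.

n(N2H4) = 0.2793 x 0.02323 = 0.006488 mol; V(HCl) at equivalence = 0.006488/0.3060 = 0.02120 L.
At equivalence the base is fully converted to N2H5+; total volume = 0.04443 L, so [N2H5+] = 0.006488/0.04443 = 0.1460 M.
Ka(N2H5+) = Kw/Kb = 1.0e-14 / 1.3 x 10^-6 = 7.69e-9.
[H^+] = sqrt(Ka x [N2H5+]) = sqrt(7.69e-9 x 0.1460) = 3.35e-5 M.
pH = -log(3.35e-5) = 4.47.

4.47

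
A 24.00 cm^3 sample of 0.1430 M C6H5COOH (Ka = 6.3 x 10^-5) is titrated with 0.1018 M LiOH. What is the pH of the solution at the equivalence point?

n(C6H5COOH) = 0.1430 x 0.02400 = 0.003432 mol; V(LiOH) at equivalence = 0.003432/0.1018 = 0.03371 L.
At equivalence all the acid is converted to C6H5COO-; total volume = 0.02400 + 0.03371 = 0.05771 L, so [C6H5COO-] = 0.003432/0.05771 = 0.05947 M.
Kb = Kw/Ka = 1.0e-14 / 6.3 x 10^-5 = 1.59e-10.
[OH^-] = sqrt(Kb x [C6H5COO-]) = sqrt(1.59e-10 x 0.05947) = 3.07e-6 M.
pOH = 5.51, so pH = 14.00 - 5.51 = 8.49.

8.49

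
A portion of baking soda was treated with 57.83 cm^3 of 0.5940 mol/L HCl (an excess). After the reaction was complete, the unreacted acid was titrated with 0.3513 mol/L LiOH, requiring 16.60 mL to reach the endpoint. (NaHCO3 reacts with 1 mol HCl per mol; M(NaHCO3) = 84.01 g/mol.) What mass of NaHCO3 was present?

2.40 g

Total n(HCl) added = 0.5940 x 0.05783 = 0.03435 mol.
n(LiOH) used = 0.3513 x 0.01660 = 0.005832 mol, which equals the excess n(HCl).
So n(HCl) consumed by the sample = 0.03435 - 0.005832 = 0.02852 mol.
n(NaHCO3) = 0.02852 / 1 = 0.02852 mol.
mass = 0.02852 mol x 84.01 g/mol = 2.40 g.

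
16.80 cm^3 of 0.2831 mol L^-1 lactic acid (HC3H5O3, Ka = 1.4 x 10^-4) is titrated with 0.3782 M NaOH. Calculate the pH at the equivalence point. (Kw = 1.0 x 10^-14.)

8.53

n(HC3H5O3) = 0.2831 x 0.01680 = 0.004756 mol; V(NaOH) at equivalence = 0.004756/0.3782 = 0.01258 L.
At equivalence all the acid is converted to C3H5O3-; total volume = 0.01680 + 0.01258 = 0.02938 L, so [C3H5O3-] = 0.004756/0.02938 = 0.1619 M.
Kb = Kw/Ka = 1.0e-14 / 1.4 x 10^-4 = 7.14e-11.
[OH^-] = sqrt(Kb x [C3H5O3-]) = sqrt(7.14e-11 x 0.1619) = 3.40e-6 M.
pOH = 5.47, so pH = 14.00 - 5.47 = 8.53.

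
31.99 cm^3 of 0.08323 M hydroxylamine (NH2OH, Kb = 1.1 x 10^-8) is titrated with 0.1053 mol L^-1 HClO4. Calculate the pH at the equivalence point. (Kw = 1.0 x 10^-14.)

3.69

n(NH2OH) = 0.08323 x 0.03199 = 0.002663 mol; V(HClO4) at equivalence = 0.002663/0.1053 = 0.02529 L.
At equivalence the base is fully converted to NH3OH+; total volume = 0.05728 L, so [NH3OH+] = 0.002663/0.05728 = 0.04649 M.
Ka(NH3OH+) = Kw/Kb = 1.0e-14 / 1.1 x 10^-8 = 9.09e-7.
[H^+] = sqrt(Ka x [NH3OH+]) = sqrt(9.09e-7 x 0.04649) = 0.000206 M.
pH = -log(0.000206) = 3.69.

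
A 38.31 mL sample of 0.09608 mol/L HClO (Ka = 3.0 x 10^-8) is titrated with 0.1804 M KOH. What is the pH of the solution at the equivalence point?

n(HClO) = 0.09608 x 0.03831 = 0.003681 mol; V(KOH) at equivalence = 0.003681/0.1804 = 0.02040 L.
At equivalence all the acid is converted to ClO-; total volume = 0.03831 + 0.02040 = 0.05871 L, so [ClO-] = 0.003681/0.05871 = 0.06269 M.
Kb = Kw/Ka = 1.0e-14 / 3.0 x 10^-8 = 3.33e-7.
[OH^-] = sqrt(Kb x [ClO-]) = sqrt(3.33e-7 x 0.06269) = 0.000145 M.
pOH = 3.84, so pH = 14.00 - 3.84 = 10.16.

10.16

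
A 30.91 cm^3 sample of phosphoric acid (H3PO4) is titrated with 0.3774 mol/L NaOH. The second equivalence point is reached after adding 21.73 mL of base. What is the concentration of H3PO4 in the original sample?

n(NaOH) = 0.3774 x 0.02173 = 0.008201 mol.
At the second equivalence point, 2 mol OH^- react per mol H3PO4, so n(H3PO4) = 0.008201 / 2 = 0.004100 mol.
[H3PO4] = 0.004100 / 0.03091 L = 0.133 M.

0.133 M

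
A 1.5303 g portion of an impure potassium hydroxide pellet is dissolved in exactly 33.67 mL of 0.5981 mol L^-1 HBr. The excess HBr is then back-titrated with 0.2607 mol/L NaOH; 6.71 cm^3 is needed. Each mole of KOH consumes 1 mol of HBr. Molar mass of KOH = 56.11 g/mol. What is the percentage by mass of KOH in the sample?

Total n(HBr) added = 0.5981 x 0.03367 = 0.02014 mol.
n(NaOH) used = 0.2607 x 0.006710 = 0.001749 mol, which equals the excess n(HBr).
So n(HBr) consumed by the sample = 0.02014 - 0.001749 = 0.01839 mol.
n(KOH) = 0.01839 / 1 = 0.01839 mol.
mass KOH = 0.01839 x 56.11 = 1.032 g, so %KOH = 1.032/1.5303 x 100 = 67.4%.

67.4%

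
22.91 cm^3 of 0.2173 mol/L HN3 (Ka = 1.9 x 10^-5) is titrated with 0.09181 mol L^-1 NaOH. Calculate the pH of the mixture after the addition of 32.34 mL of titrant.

4.89

Initial n(HN3) = 0.2173 x 0.02291 = 0.004978 mol.
n(NaOH) added = 0.09181 x 0.03234 = 0.002969 mol, converting that many moles of HN3 to N3-.
Remaining n(HN3) = 0.002009 mol; n(N3-) = 0.002969 mol.
By Henderson-Hasselbalch, pH = pKa + log([A^-]/[HA]) = 4.72 + log(0.002969/0.002009) = 4.72 + (+0.17) = 4.89.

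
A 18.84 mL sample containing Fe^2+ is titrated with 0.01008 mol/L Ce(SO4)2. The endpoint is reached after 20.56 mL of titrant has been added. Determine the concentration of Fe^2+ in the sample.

n(Ce(SO4)2) = 0.01008 x 0.02056 = 0.0002072 mol.
From the balanced equation, 1 mol Ce(SO4)2 reacts with 1 mol Fe^2+, so n(Fe^2+) = 0.0002072 x 1/1 = 0.0002072 mol.
[Fe^2+] = 0.0002072 / 0.01884 L = 0.0110 M.

0.0110 M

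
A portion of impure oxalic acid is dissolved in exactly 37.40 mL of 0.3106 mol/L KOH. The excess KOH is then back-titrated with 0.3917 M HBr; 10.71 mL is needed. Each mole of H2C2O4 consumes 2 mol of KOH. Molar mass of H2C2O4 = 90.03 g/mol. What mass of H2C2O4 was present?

Total n(KOH) added = 0.3106 x 0.03740 = 0.01162 mol.
n(HBr) used = 0.3917 x 0.01071 = 0.004195 mol, which equals the excess n(KOH).
So n(KOH) consumed by the sample = 0.01162 - 0.004195 = 0.007421 mol.
n(H2C2O4) = 0.007421 / 2 = 0.003711 mol.
mass = 0.003711 mol x 90.03 g/mol = 0.334 g.

0.334 g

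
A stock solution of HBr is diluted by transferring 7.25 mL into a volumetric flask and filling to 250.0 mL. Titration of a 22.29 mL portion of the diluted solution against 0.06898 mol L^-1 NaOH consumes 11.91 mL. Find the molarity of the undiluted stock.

1.27 M

n(NaOH) = 0.06898 x 0.01191 = 0.0008216 mol.
n(HBr) in the aliquot = 0.0008216 mol.
[diluted HBr] = 0.0008216 / 0.02229 = 0.03686 M.
Dilution factor = 250.0/7.250 = 34.48, so [stock] = 0.03686 x 34.48 = 1.27 M.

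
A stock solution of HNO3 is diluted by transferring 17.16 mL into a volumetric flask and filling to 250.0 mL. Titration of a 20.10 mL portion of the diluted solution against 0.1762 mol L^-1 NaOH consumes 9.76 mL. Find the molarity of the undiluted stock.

1.25 M

n(NaOH) = 0.1762 x 0.009760 = 0.001720 mol.
n(HNO3) in the aliquot = 0.001720 mol.
[diluted HNO3] = 0.001720 / 0.02010 = 0.08556 M.
Dilution factor = 250.0/17.16 = 14.57, so [stock] = 0.08556 x 14.57 = 1.25 M.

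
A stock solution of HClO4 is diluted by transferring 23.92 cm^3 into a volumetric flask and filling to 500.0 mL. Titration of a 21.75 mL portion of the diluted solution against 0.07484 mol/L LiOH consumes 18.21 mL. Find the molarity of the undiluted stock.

1.31 M

n(LiOH) = 0.07484 x 0.01821 = 0.001363 mol.
n(HClO4) in the aliquot = 0.001363 mol.
[diluted HClO4] = 0.001363 / 0.02175 = 0.06266 M.
Dilution factor = 500.0/23.92 = 20.90, so [stock] = 0.06266 x 20.90 = 1.31 M.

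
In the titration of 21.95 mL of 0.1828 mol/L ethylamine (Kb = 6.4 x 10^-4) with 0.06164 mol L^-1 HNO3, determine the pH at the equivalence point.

n(C2H5NH2) = 0.1828 x 0.02195 = 0.004012 mol; V(HNO3) at equivalence = 0.004012/0.06164 = 0.06510 L.
At equivalence the base is fully converted to C2H5NH3+; total volume = 0.08705 L, so [C2H5NH3+] = 0.004012/0.08705 = 0.04610 M.
Ka(C2H5NH3+) = Kw/Kb = 1.0e-14 / 6.4 x 10^-4 = 1.56e-11.
[H^+] = sqrt(Ka x [C2H5NH3+]) = sqrt(1.56e-11 x 0.04610) = 8.49e-7 M.
pH = -log(8.49e-7) = 6.07.

6.07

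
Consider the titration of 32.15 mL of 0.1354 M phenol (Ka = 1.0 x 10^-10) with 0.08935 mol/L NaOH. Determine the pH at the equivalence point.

n(C6H5OH) = 0.1354 x 0.03215 = 0.004353 mol; V(NaOH) at equivalence = 0.004353/0.08935 = 0.04872 L.
At equivalence all the acid is converted to C6H5O-; total volume = 0.03215 + 0.04872 = 0.08087 L, so [C6H5O-] = 0.004353/0.08087 = 0.05383 M.
Kb = Kw/Ka = 1.0e-14 / 1.0 x 10^-10 = 0.000100.
[OH^-] = sqrt(Kb x [C6H5O-]) = sqrt(0.000100 x 0.05383) = 0.00232 M.
pOH = 2.63, so pH = 14.00 - 2.63 = 11.37.

11.37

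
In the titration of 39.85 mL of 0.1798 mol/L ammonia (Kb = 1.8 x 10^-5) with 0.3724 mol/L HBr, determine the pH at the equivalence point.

n(NH3) = 0.1798 x 0.03985 = 0.007165 mol; V(HBr) at equivalence = 0.007165/0.3724 = 0.01924 L.
At equivalence the base is fully converted to NH4+; total volume = 0.05909 L, so [NH4+] = 0.007165/0.05909 = 0.1213 M.
Ka(NH4+) = Kw/Kb = 1.0e-14 / 1.8 x 10^-5 = 5.56e-10.
[H^+] = sqrt(Ka x [NH4+]) = sqrt(5.56e-10 x 0.1213) = 8.21e-6 M.
pH = -log(8.21e-6) = 5.09.

5.09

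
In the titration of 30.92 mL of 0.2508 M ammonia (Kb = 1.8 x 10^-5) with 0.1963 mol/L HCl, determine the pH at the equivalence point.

5.11

n(NH3) = 0.2508 x 0.03092 = 0.007755 mol; V(HCl) at equivalence = 0.007755/0.1963 = 0.03950 L.
At equivalence the base is fully converted to NH4+; total volume = 0.07042 L, so [NH4+] = 0.007755/0.07042 = 0.1101 M.
Ka(NH4+) = Kw/Kb = 1.0e-14 / 1.8 x 10^-5 = 5.56e-10.
[H^+] = sqrt(Ka x [NH4+]) = sqrt(5.56e-10 x 0.1101) = 7.82e-6 M.
pH = -log(7.82e-6) = 5.11.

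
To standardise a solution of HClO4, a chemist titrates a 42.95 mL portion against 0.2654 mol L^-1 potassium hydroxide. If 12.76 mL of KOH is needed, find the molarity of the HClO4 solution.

n(KOH) delivered = 0.2654 x 0.01276 = 0.003387 mol.
For a 1:1 reaction, n(HClO4) = 0.003387 mol.
[HClO4] = 0.003387 mol / 0.04295 L = 0.0788 M.

0.0788 M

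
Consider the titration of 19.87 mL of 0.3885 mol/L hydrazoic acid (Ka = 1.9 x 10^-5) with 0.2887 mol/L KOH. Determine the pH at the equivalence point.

8.97

n(HN3) = 0.3885 x 0.01987 = 0.007719 mol; V(KOH) at equivalence = 0.007719/0.2887 = 0.02674 L.
At equivalence all the acid is converted to N3-; total volume = 0.01987 + 0.02674 = 0.04661 L, so [N3-] = 0.007719/0.04661 = 0.1656 M.
Kb = Kw/Ka = 1.0e-14 / 1.9 x 10^-5 = 5.26e-10.
[OH^-] = sqrt(Kb x [N3-]) = sqrt(5.26e-10 x 0.1656) = 9.34e-6 M.
pOH = 5.03, so pH = 14.00 - 5.03 = 8.97.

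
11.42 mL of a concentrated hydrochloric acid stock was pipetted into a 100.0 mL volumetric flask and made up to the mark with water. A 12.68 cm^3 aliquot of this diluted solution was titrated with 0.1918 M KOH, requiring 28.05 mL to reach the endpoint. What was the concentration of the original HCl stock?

3.72 M

n(KOH) = 0.1918 x 0.02805 = 0.005380 mol.
n(HCl) in the aliquot = 0.005380 mol.
[diluted HCl] = 0.005380 / 0.01268 = 0.4243 M.
Dilution factor = 100.0/11.42 = 8.757, so [stock] = 0.4243 x 8.757 = 3.72 M.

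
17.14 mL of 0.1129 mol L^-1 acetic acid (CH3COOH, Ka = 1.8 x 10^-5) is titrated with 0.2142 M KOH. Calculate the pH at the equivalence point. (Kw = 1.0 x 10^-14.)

n(CH3COOH) = 0.1129 x 0.01714 = 0.001935 mol; V(KOH) at equivalence = 0.001935/0.2142 = 0.009034 L.
At equivalence all the acid is converted to CH3COO-; total volume = 0.01714 + 0.009034 = 0.02617 L, so [CH3COO-] = 0.001935/0.02617 = 0.07393 M.
Kb = Kw/Ka = 1.0e-14 / 1.8 x 10^-5 = 5.56e-10.
[OH^-] = sqrt(Kb x [CH3COO-]) = sqrt(5.56e-10 x 0.07393) = 6.41e-6 M.
pOH = 5.19, so pH = 14.00 - 5.19 = 8.81.

8.81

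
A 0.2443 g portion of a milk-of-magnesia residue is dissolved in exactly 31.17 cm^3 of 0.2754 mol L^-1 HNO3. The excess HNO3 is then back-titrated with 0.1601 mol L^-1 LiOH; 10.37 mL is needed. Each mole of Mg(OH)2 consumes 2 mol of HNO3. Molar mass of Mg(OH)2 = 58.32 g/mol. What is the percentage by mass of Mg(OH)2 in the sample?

82.6%

Total n(HNO3) added = 0.2754 x 0.03117 = 0.008584 mol.
n(LiOH) used = 0.1601 x 0.01037 = 0.001660 mol, which equals the excess n(HNO3).
So n(HNO3) consumed by the sample = 0.008584 - 0.001660 = 0.006924 mol.
n(Mg(OH)2) = 0.006924 / 2 = 0.003462 mol.
mass Mg(OH)2 = 0.003462 x 58.32 = 0.2019 g, so %Mg(OH)2 = 0.2019/0.2443 x 100 = 82.6%.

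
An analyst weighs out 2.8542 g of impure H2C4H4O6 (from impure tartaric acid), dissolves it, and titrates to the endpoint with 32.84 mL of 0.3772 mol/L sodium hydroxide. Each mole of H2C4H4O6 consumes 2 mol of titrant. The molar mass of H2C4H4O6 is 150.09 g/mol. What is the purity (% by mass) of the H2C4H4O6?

n(NaOH) = 0.3772 x 0.03284 = 0.01239 mol.
n(H2C4H4O6) = 0.01239 / 2 = 0.006194 mol.
mass of H2C4H4O6 = 0.006194 x 150.09 = 0.9296 g.
% purity = 0.9296 / 2.8542 x 100 = 32.6%.

32.6%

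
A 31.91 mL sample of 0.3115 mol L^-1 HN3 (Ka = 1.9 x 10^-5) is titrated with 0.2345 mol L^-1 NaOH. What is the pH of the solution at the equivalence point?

8.92

n(HN3) = 0.3115 x 0.03191 = 0.009940 mol; V(NaOH) at equivalence = 0.009940/0.2345 = 0.04239 L.
At equivalence all the acid is converted to N3-; total volume = 0.03191 + 0.04239 = 0.07430 L, so [N3-] = 0.009940/0.07430 = 0.1338 M.
Kb = Kw/Ka = 1.0e-14 / 1.9 x 10^-5 = 5.26e-10.
[OH^-] = sqrt(Kb x [N3-]) = sqrt(5.26e-10 x 0.1338) = 8.39e-6 M.
pOH = 5.08, so pH = 14.00 - 5.08 = 8.92.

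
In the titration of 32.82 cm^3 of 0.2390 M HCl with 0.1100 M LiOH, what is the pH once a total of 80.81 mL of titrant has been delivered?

11.96

n(acid) = 0.2390 x 0.03282 = 0.007844 mol; n(LiOH) added = 0.1100 x 0.08081 = 0.008889 mol.
Base is in excess by 0.008889 - 0.007844 = 0.001045 mol in a total volume of 0.1136 L.
[OH^-] = 0.001045/0.1136 = 0.009198 M, so pOH = 2.04 and pH = 14.00 - 2.04 = 11.96.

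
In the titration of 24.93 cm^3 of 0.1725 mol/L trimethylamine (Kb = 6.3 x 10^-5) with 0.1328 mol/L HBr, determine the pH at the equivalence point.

5.46

n((CH3)3N) = 0.1725 x 0.02493 = 0.004300 mol; V(HBr) at equivalence = 0.004300/0.1328 = 0.03238 L.
At equivalence the base is fully converted to (CH3)3NH+; total volume = 0.05731 L, so [(CH3)3NH+] = 0.004300/0.05731 = 0.07503 M.
Ka((CH3)3NH+) = Kw/Kb = 1.0e-14 / 6.3 x 10^-5 = 1.59e-10.
[H^+] = sqrt(Ka x [(CH3)3NH+]) = sqrt(1.59e-10 x 0.07503) = 3.45e-6 M.
pH = -log(3.45e-6) = 5.46.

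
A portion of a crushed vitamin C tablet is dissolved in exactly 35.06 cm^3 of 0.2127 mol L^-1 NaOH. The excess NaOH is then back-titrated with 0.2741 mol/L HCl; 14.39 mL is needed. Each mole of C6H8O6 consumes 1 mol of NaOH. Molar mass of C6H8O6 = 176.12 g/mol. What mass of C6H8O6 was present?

0.619 g

Total n(NaOH) added = 0.2127 x 0.03506 = 0.007457 mol.
n(HCl) used = 0.2741 x 0.01439 = 0.003944 mol, which equals the excess n(NaOH).
So n(NaOH) consumed by the sample = 0.007457 - 0.003944 = 0.003513 mol.
n(C6H8O6) = 0.003513 / 1 = 0.003513 mol.
mass = 0.003513 mol x 176.12 g/mol = 0.619 g.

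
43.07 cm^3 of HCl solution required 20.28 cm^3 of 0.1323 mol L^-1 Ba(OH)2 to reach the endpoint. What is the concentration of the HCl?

0.125 M

n(Ba(OH)2) delivered = 0.1323 x 0.02028 = 0.002683 mol.
The reaction is 2 HCl + 1 Ba(OH)2, so n(HCl) = 0.002683 x 2/1 = 0.005366 mol.
[HCl] = 0.005366 mol / 0.04307 L = 0.125 M.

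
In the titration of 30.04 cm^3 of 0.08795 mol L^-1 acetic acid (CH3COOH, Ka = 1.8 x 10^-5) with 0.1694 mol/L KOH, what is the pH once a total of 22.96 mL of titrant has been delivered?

n(acid) = 0.08795 x 0.03004 = 0.002642 mol; n(KOH) added = 0.1694 x 0.02296 = 0.003889 mol.
Base is in excess by 0.003889 - 0.002642 = 0.001247 mol in a total volume of 0.05300 L.
[OH^-] = 0.001247/0.05300 = 0.02354 M, so pOH = 1.63 and pH = 14.00 - 1.63 = 12.37.

12.37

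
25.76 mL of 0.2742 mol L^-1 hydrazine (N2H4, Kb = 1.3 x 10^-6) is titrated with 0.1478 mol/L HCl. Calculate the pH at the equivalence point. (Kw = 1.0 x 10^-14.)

n(N2H4) = 0.2742 x 0.02576 = 0.007063 mol; V(HCl) at equivalence = 0.007063/0.1478 = 0.04779 L.
At equivalence the base is fully converted to N2H5+; total volume = 0.07355 L, so [N2H5+] = 0.007063/0.07355 = 0.09603 M.
Ka(N2H5+) = Kw/Kb = 1.0e-14 / 1.3 x 10^-6 = 7.69e-9.
[H^+] = sqrt(Ka x [N2H5+]) = sqrt(7.69e-9 x 0.09603) = 2.72e-5 M.
pH = -log(2.72e-5) = 4.57.

4.57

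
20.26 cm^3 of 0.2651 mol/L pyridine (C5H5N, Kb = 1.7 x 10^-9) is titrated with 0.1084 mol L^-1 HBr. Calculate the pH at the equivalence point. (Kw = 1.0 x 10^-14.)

3.17

n(C5H5N) = 0.2651 x 0.02026 = 0.005371 mol; V(HBr) at equivalence = 0.005371/0.1084 = 0.04955 L.
At equivalence the base is fully converted to C5H5NH+; total volume = 0.06981 L, so [C5H5NH+] = 0.005371/0.06981 = 0.07694 M.
Ka(C5H5NH+) = Kw/Kb = 1.0e-14 / 1.7 x 10^-9 = 5.88e-6.
[H^+] = sqrt(Ka x [C5H5NH+]) = sqrt(5.88e-6 x 0.07694) = 0.000673 M.
pH = -log(0.000673) = 3.17.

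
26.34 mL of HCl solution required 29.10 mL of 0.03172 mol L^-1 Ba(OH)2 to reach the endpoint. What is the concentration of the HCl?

n(Ba(OH)2) delivered = 0.03172 x 0.02910 = 0.0009231 mol.
The reaction is 2 HCl + 1 Ba(OH)2, so n(HCl) = 0.0009231 x 2/1 = 0.001846 mol.
[HCl] = 0.001846 mol / 0.02634 L = 0.0701 M.

0.0701 M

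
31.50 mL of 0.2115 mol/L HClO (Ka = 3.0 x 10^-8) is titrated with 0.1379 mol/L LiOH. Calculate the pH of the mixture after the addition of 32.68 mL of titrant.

7.84

Initial n(HClO) = 0.2115 x 0.03150 = 0.006662 mol.
n(LiOH) added = 0.1379 x 0.03268 = 0.004507 mol, converting that many moles of HClO to ClO-.
Remaining n(HClO) = 0.002156 mol; n(ClO-) = 0.004507 mol.
By Henderson-Hasselbalch, pH = pKa + log([A^-]/[HA]) = 7.52 + log(0.004507/0.002156) = 7.52 + (+0.32) = 7.84.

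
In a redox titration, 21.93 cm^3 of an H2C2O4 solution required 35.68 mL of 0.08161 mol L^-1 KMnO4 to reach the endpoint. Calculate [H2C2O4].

n(KMnO4) = 0.08161 x 0.03568 = 0.002912 mol.
From the balanced equation, 2 mol KMnO4 reacts with 5 mol H2C2O4, so n(H2C2O4) = 0.002912 x 5/2 = 0.007280 mol.
[H2C2O4] = 0.007280 / 0.02193 L = 0.332 M.

0.332 M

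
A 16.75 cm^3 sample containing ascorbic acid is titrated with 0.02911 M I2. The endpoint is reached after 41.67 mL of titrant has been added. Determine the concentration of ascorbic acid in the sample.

0.0724 M

n(I2) = 0.02911 x 0.04167 = 0.001213 mol.
From the balanced equation, 1 mol I2 reacts with 1 mol ascorbic acid, so n(ascorbic acid) = 0.001213 x 1/1 = 0.001213 mol.
[ascorbic acid] = 0.001213 / 0.01675 L = 0.0724 M.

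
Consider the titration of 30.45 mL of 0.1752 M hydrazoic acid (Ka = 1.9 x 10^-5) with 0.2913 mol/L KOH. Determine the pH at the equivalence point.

8.88

n(HN3) = 0.1752 x 0.03045 = 0.005335 mol; V(KOH) at equivalence = 0.005335/0.2913 = 0.01831 L.
At equivalence all the acid is converted to N3-; total volume = 0.03045 + 0.01831 = 0.04876 L, so [N3-] = 0.005335/0.04876 = 0.1094 M.
Kb = Kw/Ka = 1.0e-14 / 1.9 x 10^-5 = 5.26e-10.
[OH^-] = sqrt(Kb x [N3-]) = sqrt(5.26e-10 x 0.1094) = 7.59e-6 M.
pOH = 5.12, so pH = 14.00 - 5.12 = 8.88.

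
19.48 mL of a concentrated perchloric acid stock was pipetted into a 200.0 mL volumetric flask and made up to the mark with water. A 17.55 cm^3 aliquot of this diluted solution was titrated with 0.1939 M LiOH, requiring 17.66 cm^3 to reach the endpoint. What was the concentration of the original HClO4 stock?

n(LiOH) = 0.1939 x 0.01766 = 0.003424 mol.
n(HClO4) in the aliquot = 0.003424 mol.
[diluted HClO4] = 0.003424 / 0.01755 = 0.1951 M.
Dilution factor = 200.0/19.48 = 10.27, so [stock] = 0.1951 x 10.27 = 2.00 M.

2.00 M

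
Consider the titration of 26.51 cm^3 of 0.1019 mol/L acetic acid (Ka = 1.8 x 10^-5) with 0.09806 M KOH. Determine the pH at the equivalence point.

n(CH3COOH) = 0.1019 x 0.02651 = 0.002701 mol; V(KOH) at equivalence = 0.002701/0.09806 = 0.02755 L.
At equivalence all the acid is converted to CH3COO-; total volume = 0.02651 + 0.02755 = 0.05406 L, so [CH3COO-] = 0.002701/0.05406 = 0.04997 M.
Kb = Kw/Ka = 1.0e-14 / 1.8 x 10^-5 = 5.56e-10.
[OH^-] = sqrt(Kb x [CH3COO-]) = sqrt(5.56e-10 x 0.04997) = 5.27e-6 M.
pOH = 5.28, so pH = 14.00 - 5.28 = 8.72.

8.72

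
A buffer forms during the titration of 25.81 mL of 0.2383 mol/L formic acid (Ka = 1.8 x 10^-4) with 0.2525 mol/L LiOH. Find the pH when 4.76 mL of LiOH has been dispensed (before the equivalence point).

Initial n(HCOOH) = 0.2383 x 0.02581 = 0.006151 mol.
n(LiOH) added = 0.2525 x 0.004760 = 0.001202 mol, converting that many moles of HCOOH to HCOO-.
Remaining n(HCOOH) = 0.004949 mol; n(HCOO-) = 0.001202 mol.
By Henderson-Hasselbalch, pH = pKa + log([A^-]/[HA]) = 3.74 + log(0.001202/0.004949) = 3.74 + (-0.61) = 3.13.

3.13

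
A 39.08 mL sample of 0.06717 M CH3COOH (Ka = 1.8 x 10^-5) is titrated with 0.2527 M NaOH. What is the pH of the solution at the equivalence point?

n(CH3COOH) = 0.06717 x 0.03908 = 0.002625 mol; V(NaOH) at equivalence = 0.002625/0.2527 = 0.01039 L.
At equivalence all the acid is converted to CH3COO-; total volume = 0.03908 + 0.01039 = 0.04947 L, so [CH3COO-] = 0.002625/0.04947 = 0.05306 M.
Kb = Kw/Ka = 1.0e-14 / 1.8 x 10^-5 = 5.56e-10.
[OH^-] = sqrt(Kb x [CH3COO-]) = sqrt(5.56e-10 x 0.05306) = 5.43e-6 M.
pOH = 5.27, so pH = 14.00 - 5.27 = 8.73.

8.73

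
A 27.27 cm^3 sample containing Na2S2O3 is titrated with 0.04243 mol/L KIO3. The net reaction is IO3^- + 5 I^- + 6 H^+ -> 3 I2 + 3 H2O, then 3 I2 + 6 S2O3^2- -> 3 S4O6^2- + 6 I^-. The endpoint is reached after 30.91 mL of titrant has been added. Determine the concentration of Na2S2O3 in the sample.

n(KIO3) = 0.04243 x 0.03091 = 0.001312 mol.
From the balanced equation, 1 mol KIO3 reacts with 6 mol Na2S2O3, so n(Na2S2O3) = 0.001312 x 6/1 = 0.007869 mol.
[Na2S2O3] = 0.007869 / 0.02727 L = 0.289 M.

0.289 M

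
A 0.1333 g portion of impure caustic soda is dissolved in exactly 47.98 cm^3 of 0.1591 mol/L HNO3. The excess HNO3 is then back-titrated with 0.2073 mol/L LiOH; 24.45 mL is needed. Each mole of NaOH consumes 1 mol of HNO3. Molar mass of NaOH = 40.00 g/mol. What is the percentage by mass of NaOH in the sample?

Total n(HNO3) added = 0.1591 x 0.04798 = 0.007634 mol.
n(LiOH) used = 0.2073 x 0.02445 = 0.005068 mol, which equals the excess n(HNO3).
So n(HNO3) consumed by the sample = 0.007634 - 0.005068 = 0.002565 mol.
n(NaOH) = 0.002565 / 1 = 0.002565 mol.
mass NaOH = 0.002565 x 40.00 = 0.1026 g, so %NaOH = 0.1026/0.1333 x 100 = 77.0%.

77.0%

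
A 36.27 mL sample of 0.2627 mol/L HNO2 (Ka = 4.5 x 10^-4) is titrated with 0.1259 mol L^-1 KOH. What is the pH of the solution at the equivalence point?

8.14

n(HNO2) = 0.2627 x 0.03627 = 0.009528 mol; V(KOH) at equivalence = 0.009528/0.1259 = 0.07568 L.
At equivalence all the acid is converted to NO2-; total volume = 0.03627 + 0.07568 = 0.1120 L, so [NO2-] = 0.009528/0.1120 = 0.08511 M.
Kb = Kw/Ka = 1.0e-14 / 4.5 x 10^-4 = 2.22e-11.
[OH^-] = sqrt(Kb x [NO2-]) = sqrt(2.22e-11 x 0.08511) = 1.38e-6 M.
pOH = 5.86, so pH = 14.00 - 5.86 = 8.14.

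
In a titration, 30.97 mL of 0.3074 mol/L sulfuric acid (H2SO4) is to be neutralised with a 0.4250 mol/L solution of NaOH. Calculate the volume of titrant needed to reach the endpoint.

n(H2SO4) = 0.3074 mol/L x 0.03097 L = 0.009520 mol.
The neutralisation is 1 H2SO4 : 2 NaOH, so n(NaOH) = 0.009520 x 2/1 = 0.01904 mol.
V(NaOH) = 0.01904 / 0.4250 = 0.04480 L = 44.8 mL.

44.8 mL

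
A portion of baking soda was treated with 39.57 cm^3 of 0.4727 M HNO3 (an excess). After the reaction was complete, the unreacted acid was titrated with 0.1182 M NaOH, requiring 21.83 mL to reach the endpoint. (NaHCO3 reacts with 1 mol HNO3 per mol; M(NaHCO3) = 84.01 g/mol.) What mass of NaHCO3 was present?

Total n(HNO3) added = 0.4727 x 0.03957 = 0.01870 mol.
n(NaOH) used = 0.1182 x 0.02183 = 0.002580 mol, which equals the excess n(HNO3).
So n(HNO3) consumed by the sample = 0.01870 - 0.002580 = 0.01612 mol.
n(NaHCO3) = 0.01612 / 1 = 0.01612 mol.
mass = 0.01612 mol x 84.01 g/mol = 1.35 g.

1.35 g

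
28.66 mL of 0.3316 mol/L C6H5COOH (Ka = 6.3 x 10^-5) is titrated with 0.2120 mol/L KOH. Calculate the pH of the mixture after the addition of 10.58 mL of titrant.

Initial n(C6H5COOH) = 0.3316 x 0.02866 = 0.009504 mol.
n(KOH) added = 0.2120 x 0.01058 = 0.002243 mol, converting that many moles of C6H5COOH to C6H5COO-.
Remaining n(C6H5COOH) = 0.007261 mol; n(C6H5COO-) = 0.002243 mol.
By Henderson-Hasselbalch, pH = pKa + log([A^-]/[HA]) = 4.20 + log(0.002243/0.007261) = 4.20 + (-0.51) = 3.69.

3.69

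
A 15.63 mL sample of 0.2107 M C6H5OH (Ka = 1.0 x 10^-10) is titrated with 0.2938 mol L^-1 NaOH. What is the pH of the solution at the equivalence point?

n(C6H5OH) = 0.2107 x 0.01563 = 0.003293 mol; V(NaOH) at equivalence = 0.003293/0.2938 = 0.01121 L.
At equivalence all the acid is converted to C6H5O-; total volume = 0.01563 + 0.01121 = 0.02684 L, so [C6H5O-] = 0.003293/0.02684 = 0.1227 M.
Kb = Kw/Ka = 1.0e-14 / 1.0 x 10^-10 = 0.000100.
[OH^-] = sqrt(Kb x [C6H5O-]) = sqrt(0.000100 x 0.1227) = 0.00350 M.
pOH = 2.46, so pH = 14.00 - 2.46 = 11.54.

11.54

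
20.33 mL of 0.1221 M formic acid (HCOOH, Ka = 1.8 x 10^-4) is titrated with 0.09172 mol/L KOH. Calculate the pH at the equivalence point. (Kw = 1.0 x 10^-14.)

8.23

n(HCOOH) = 0.1221 x 0.02033 = 0.002482 mol; V(KOH) at equivalence = 0.002482/0.09172 = 0.02706 L.
At equivalence all the acid is converted to HCOO-; total volume = 0.02033 + 0.02706 = 0.04739 L, so [HCOO-] = 0.002482/0.04739 = 0.05238 M.
Kb = Kw/Ka = 1.0e-14 / 1.8 x 10^-4 = 5.56e-11.
[OH^-] = sqrt(Kb x [HCOO-]) = sqrt(5.56e-11 x 0.05238) = 1.71e-6 M.
pOH = 5.77, so pH = 14.00 - 5.77 = 8.23.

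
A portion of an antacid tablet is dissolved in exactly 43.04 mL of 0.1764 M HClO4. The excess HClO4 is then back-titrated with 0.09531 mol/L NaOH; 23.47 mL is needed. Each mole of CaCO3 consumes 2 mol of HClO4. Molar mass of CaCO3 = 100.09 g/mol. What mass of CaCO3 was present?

0.268 g

Total n(HClO4) added = 0.1764 x 0.04304 = 0.007592 mol.
n(NaOH) used = 0.09531 x 0.02347 = 0.002237 mol, which equals the excess n(HClO4).
So n(HClO4) consumed by the sample = 0.007592 - 0.002237 = 0.005355 mol.
n(CaCO3) = 0.005355 / 2 = 0.002678 mol.
mass = 0.002678 mol x 100.09 g/mol = 0.268 g.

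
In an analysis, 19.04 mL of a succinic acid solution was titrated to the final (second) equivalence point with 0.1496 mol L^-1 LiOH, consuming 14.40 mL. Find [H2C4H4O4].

n(LiOH) = 0.1496 x 0.01440 = 0.002154 mol.
At the final (second) equivalence point, 2 mol OH^- react per mol H2C4H4O4, so n(H2C4H4O4) = 0.002154 / 2 = 0.001077 mol.
[H2C4H4O4] = 0.001077 / 0.01904 L = 0.0566 M.

0.0566 M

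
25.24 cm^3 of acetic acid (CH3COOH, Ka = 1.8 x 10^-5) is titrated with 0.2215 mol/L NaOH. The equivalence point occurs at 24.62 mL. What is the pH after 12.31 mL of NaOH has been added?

4.74

12.31 mL is exactly half the equivalence volume (24.62/2), i.e. the half-equivalence point.
There, n(HA) = n(A^-), so pH = pKa = -log(1.8 x 10^-5) = 4.74.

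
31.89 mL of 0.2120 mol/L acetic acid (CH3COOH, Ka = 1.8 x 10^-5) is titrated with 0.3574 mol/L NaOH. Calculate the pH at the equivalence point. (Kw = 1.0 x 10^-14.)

8.93

n(CH3COOH) = 0.2120 x 0.03189 = 0.006761 mol; V(NaOH) at equivalence = 0.006761/0.3574 = 0.01892 L.
At equivalence all the acid is converted to CH3COO-; total volume = 0.03189 + 0.01892 = 0.05081 L, so [CH3COO-] = 0.006761/0.05081 = 0.1331 M.
Kb = Kw/Ka = 1.0e-14 / 1.8 x 10^-5 = 5.56e-10.
[OH^-] = sqrt(Kb x [CH3COO-]) = sqrt(5.56e-10 x 0.1331) = 8.60e-6 M.
pOH = 5.07, so pH = 14.00 - 5.07 = 8.93.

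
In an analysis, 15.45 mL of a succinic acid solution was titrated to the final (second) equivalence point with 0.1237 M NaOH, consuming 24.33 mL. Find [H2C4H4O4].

0.0974 M

n(NaOH) = 0.1237 x 0.02433 = 0.003010 mol.
At the final (second) equivalence point, 2 mol OH^- react per mol H2C4H4O4, so n(H2C4H4O4) = 0.003010 / 2 = 0.001505 mol.
[H2C4H4O4] = 0.001505 / 0.01545 L = 0.0974 M.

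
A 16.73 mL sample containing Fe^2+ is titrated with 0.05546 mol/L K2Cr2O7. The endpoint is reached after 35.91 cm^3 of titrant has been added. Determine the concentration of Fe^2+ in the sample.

n(K2Cr2O7) = 0.05546 x 0.03591 = 0.001992 mol.
From the balanced equation, 1 mol K2Cr2O7 reacts with 6 mol Fe^2+, so n(Fe^2+) = 0.001992 x 6/1 = 0.01195 mol.
[Fe^2+] = 0.01195 / 0.01673 L = 0.714 M.

0.714 M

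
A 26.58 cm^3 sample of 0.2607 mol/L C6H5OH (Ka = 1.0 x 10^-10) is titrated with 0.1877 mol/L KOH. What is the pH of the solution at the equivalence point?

n(C6H5OH) = 0.2607 x 0.02658 = 0.006929 mol; V(KOH) at equivalence = 0.006929/0.1877 = 0.03692 L.
At equivalence all the acid is converted to C6H5O-; total volume = 0.02658 + 0.03692 = 0.06350 L, so [C6H5O-] = 0.006929/0.06350 = 0.1091 M.
Kb = Kw/Ka = 1.0e-14 / 1.0 x 10^-10 = 0.000100.
[OH^-] = sqrt(Kb x [C6H5O-]) = sqrt(0.000100 x 0.1091) = 0.00330 M.
pOH = 2.48, so pH = 14.00 - 2.48 = 11.52.

11.52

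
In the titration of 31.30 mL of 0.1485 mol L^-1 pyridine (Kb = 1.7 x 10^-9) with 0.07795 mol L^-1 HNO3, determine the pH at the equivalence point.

3.26

n(C5H5N) = 0.1485 x 0.03130 = 0.004648 mol; V(HNO3) at equivalence = 0.004648/0.07795 = 0.05963 L.
At equivalence the base is fully converted to C5H5NH+; total volume = 0.09093 L, so [C5H5NH+] = 0.004648/0.09093 = 0.05112 M.
Ka(C5H5NH+) = Kw/Kb = 1.0e-14 / 1.7 x 10^-9 = 5.88e-6.
[H^+] = sqrt(Ka x [C5H5NH+]) = sqrt(5.88e-6 x 0.05112) = 0.000548 M.
pH = -log(0.000548) = 3.26.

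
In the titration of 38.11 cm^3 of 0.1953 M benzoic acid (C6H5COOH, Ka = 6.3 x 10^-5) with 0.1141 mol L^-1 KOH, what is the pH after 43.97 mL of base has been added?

Initial n(C6H5COOH) = 0.1953 x 0.03811 = 0.007443 mol.
n(KOH) added = 0.1141 x 0.04397 = 0.005017 mol, converting that many moles of C6H5COOH to C6H5COO-.
Remaining n(C6H5COOH) = 0.002426 mol; n(C6H5COO-) = 0.005017 mol.
By Henderson-Hasselbalch, pH = pKa + log([A^-]/[HA]) = 4.20 + log(0.005017/0.002426) = 4.20 + (+0.32) = 4.52.

4.52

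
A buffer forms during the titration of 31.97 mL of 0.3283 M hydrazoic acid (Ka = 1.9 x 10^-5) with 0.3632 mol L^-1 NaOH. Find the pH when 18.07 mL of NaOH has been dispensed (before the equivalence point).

4.94

Initial n(HN3) = 0.3283 x 0.03197 = 0.01050 mol.
n(NaOH) added = 0.3632 x 0.01807 = 0.006563 mol, converting that many moles of HN3 to N3-.
Remaining n(HN3) = 0.003933 mol; n(N3-) = 0.006563 mol.
By Henderson-Hasselbalch, pH = pKa + log([A^-]/[HA]) = 4.72 + log(0.006563/0.003933) = 4.72 + (+0.22) = 4.94.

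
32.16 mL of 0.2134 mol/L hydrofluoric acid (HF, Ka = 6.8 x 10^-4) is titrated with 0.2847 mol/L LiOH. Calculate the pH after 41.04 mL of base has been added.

n(acid) = 0.2134 x 0.03216 = 0.006863 mol; n(LiOH) added = 0.2847 x 0.04104 = 0.01168 mol.
Base is in excess by 0.01168 - 0.006863 = 0.004821 mol in a total volume of 0.07320 L.
[OH^-] = 0.004821/0.07320 = 0.06586 M, so pOH = 1.18 and pH = 14.00 - 1.18 = 12.82.

12.82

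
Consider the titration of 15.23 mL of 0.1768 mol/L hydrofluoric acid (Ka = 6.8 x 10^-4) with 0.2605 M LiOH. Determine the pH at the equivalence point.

8.10

n(HF) = 0.1768 x 0.01523 = 0.002693 mol; V(LiOH) at equivalence = 0.002693/0.2605 = 0.01034 L.
At equivalence all the acid is converted to F-; total volume = 0.01523 + 0.01034 = 0.02557 L, so [F-] = 0.002693/0.02557 = 0.1053 M.
Kb = Kw/Ka = 1.0e-14 / 6.8 x 10^-4 = 1.47e-11.
[OH^-] = sqrt(Kb x [F-]) = sqrt(1.47e-11 x 0.1053) = 1.24e-6 M.
pOH = 5.90, so pH = 14.00 - 5.90 = 8.10.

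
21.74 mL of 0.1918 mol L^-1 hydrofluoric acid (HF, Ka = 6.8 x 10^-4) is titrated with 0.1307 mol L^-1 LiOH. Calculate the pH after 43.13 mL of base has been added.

12.35

n(acid) = 0.1918 x 0.02174 = 0.004170 mol; n(LiOH) added = 0.1307 x 0.04313 = 0.005637 mol.
Base is in excess by 0.005637 - 0.004170 = 0.001467 mol in a total volume of 0.06487 L.
[OH^-] = 0.001467/0.06487 = 0.02262 M, so pOH = 1.65 and pH = 14.00 - 1.65 = 12.35.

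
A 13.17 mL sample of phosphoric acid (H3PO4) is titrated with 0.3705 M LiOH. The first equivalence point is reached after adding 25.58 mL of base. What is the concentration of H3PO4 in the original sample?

n(LiOH) = 0.3705 x 0.02558 = 0.009477 mol.
At the first equivalence point, 1 mol OH^- react per mol H3PO4, so n(H3PO4) = 0.009477 / 1 = 0.009477 mol.
[H3PO4] = 0.009477 / 0.01317 L = 0.720 M.

0.720 M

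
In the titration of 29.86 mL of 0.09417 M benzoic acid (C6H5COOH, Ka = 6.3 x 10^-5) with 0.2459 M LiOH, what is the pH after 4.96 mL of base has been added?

4.08

Initial n(C6H5COOH) = 0.09417 x 0.02986 = 0.002812 mol.
n(LiOH) added = 0.2459 x 0.004960 = 0.001220 mol, converting that many moles of C6H5COOH to C6H5COO-.
Remaining n(C6H5COOH) = 0.001592 mol; n(C6H5COO-) = 0.001220 mol.
By Henderson-Hasselbalch, pH = pKa + log([A^-]/[HA]) = 4.20 + log(0.001220/0.001592) = 4.20 + (-0.12) = 4.08.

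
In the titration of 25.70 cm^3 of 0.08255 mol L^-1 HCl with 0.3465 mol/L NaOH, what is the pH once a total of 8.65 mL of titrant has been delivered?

12.41

n(acid) = 0.08255 x 0.02570 = 0.002122 mol; n(NaOH) added = 0.3465 x 0.008650 = 0.002997 mol.
Base is in excess by 0.002997 - 0.002122 = 0.0008757 mol in a total volume of 0.03435 L.
[OH^-] = 0.0008757/0.03435 = 0.02549 M, so pOH = 1.59 and pH = 14.00 - 1.59 = 12.41.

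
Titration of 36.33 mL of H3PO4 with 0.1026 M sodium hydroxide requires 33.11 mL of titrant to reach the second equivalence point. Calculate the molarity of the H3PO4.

0.0468 M

n(NaOH) = 0.1026 x 0.03311 = 0.003397 mol.
At the second equivalence point, 2 mol OH^- react per mol H3PO4, so n(H3PO4) = 0.003397 / 2 = 0.001699 mol.
[H3PO4] = 0.001699 / 0.03633 L = 0.0468 M.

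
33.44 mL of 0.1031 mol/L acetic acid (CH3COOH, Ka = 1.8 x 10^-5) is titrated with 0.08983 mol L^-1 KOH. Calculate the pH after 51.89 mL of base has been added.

12.15

n(acid) = 0.1031 x 0.03344 = 0.003448 mol; n(KOH) added = 0.08983 x 0.05189 = 0.004661 mol.
Base is in excess by 0.004661 - 0.003448 = 0.001214 mol in a total volume of 0.08533 L.
[OH^-] = 0.001214/0.08533 = 0.01422 M, so pOH = 1.85 and pH = 14.00 - 1.85 = 12.15.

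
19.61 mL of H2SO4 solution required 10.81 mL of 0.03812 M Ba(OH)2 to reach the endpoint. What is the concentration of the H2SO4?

0.0210 M

n(Ba(OH)2) delivered = 0.03812 x 0.01081 = 0.0004121 mol.
For a 1:1 reaction, n(H2SO4) = 0.0004121 mol.
[H2SO4] = 0.0004121 mol / 0.01961 L = 0.0210 M.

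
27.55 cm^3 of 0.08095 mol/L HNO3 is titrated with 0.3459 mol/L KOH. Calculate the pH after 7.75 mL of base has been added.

n(acid) = 0.08095 x 0.02755 = 0.002230 mol; n(KOH) added = 0.3459 x 0.007750 = 0.002681 mol.
Base is in excess by 0.002681 - 0.002230 = 0.0004506 mol in a total volume of 0.03530 L.
[OH^-] = 0.0004506/0.03530 = 0.01276 M, so pOH = 1.89 and pH = 14.00 - 1.89 = 12.11.

12.11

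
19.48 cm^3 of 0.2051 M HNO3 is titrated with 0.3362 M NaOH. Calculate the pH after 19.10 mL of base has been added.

12.80

n(acid) = 0.2051 x 0.01948 = 0.003995 mol; n(NaOH) added = 0.3362 x 0.01910 = 0.006421 mol.
Base is in excess by 0.006421 - 0.003995 = 0.002426 mol in a total volume of 0.03858 L.
[OH^-] = 0.002426/0.03858 = 0.06288 M, so pOH = 1.20 and pH = 14.00 - 1.20 = 12.80.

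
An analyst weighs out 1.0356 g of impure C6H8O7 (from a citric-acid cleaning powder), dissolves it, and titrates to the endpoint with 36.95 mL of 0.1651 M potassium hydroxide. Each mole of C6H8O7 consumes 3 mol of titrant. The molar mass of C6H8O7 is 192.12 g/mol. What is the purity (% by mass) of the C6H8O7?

37.7%

n(KOH) = 0.1651 x 0.03695 = 0.006100 mol.
n(C6H8O7) = 0.006100 / 3 = 0.002033 mol.
mass of C6H8O7 = 0.002033 x 192.12 = 0.3907 g.
% purity = 0.3907 / 1.0356 x 100 = 37.7%.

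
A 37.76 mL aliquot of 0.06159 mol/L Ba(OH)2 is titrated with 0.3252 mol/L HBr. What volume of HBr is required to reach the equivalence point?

14.3 mL

n(Ba(OH)2) = 0.06159 mol/L x 0.03776 L = 0.002326 mol.
The neutralisation is 1 Ba(OH)2 : 2 HBr, so n(HBr) = 0.002326 x 2/1 = 0.004651 mol.
V(HBr) = 0.004651 / 0.3252 = 0.01430 L = 14.3 mL.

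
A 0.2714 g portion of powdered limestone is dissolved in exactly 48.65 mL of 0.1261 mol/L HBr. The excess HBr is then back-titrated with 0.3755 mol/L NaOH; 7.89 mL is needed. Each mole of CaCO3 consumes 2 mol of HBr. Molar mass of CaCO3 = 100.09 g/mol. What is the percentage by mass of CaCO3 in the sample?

Total n(HBr) added = 0.1261 x 0.04865 = 0.006135 mol.
n(NaOH) used = 0.3755 x 0.007890 = 0.002963 mol, which equals the excess n(HBr).
So n(HBr) consumed by the sample = 0.006135 - 0.002963 = 0.003172 mol.
n(CaCO3) = 0.003172 / 2 = 0.001586 mol.
mass CaCO3 = 0.001586 x 100.09 = 0.1587 g, so %CaCO3 = 0.1587/0.2714 x 100 = 58.5%.

58.5%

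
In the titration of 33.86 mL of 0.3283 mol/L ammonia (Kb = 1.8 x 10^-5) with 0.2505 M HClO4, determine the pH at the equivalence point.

5.05

n(NH3) = 0.3283 x 0.03386 = 0.01112 mol; V(HClO4) at equivalence = 0.01112/0.2505 = 0.04438 L.
At equivalence the base is fully converted to NH4+; total volume = 0.07824 L, so [NH4+] = 0.01112/0.07824 = 0.1421 M.
Ka(NH4+) = Kw/Kb = 1.0e-14 / 1.8 x 10^-5 = 5.56e-10.
[H^+] = sqrt(Ka x [NH4+]) = sqrt(5.56e-10 x 0.1421) = 8.88e-6 M.
pH = -log(8.88e-6) = 5.05.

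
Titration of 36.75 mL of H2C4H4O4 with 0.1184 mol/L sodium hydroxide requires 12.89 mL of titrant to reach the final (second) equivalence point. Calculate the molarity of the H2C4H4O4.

n(NaOH) = 0.1184 x 0.01289 = 0.001526 mol.
At the final (second) equivalence point, 2 mol OH^- react per mol H2C4H4O4, so n(H2C4H4O4) = 0.001526 / 2 = 0.0007631 mol.
[H2C4H4O4] = 0.0007631 / 0.03675 L = 0.0208 M.

0.0208 M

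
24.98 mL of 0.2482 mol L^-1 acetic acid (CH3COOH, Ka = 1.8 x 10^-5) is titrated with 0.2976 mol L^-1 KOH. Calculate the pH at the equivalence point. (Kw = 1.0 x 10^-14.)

8.94

n(CH3COOH) = 0.2482 x 0.02498 = 0.006200 mol; V(KOH) at equivalence = 0.006200/0.2976 = 0.02083 L.
At equivalence all the acid is converted to CH3COO-; total volume = 0.02498 + 0.02083 = 0.04581 L, so [CH3COO-] = 0.006200/0.04581 = 0.1353 M.
Kb = Kw/Ka = 1.0e-14 / 1.8 x 10^-5 = 5.56e-10.
[OH^-] = sqrt(Kb x [CH3COO-]) = sqrt(5.56e-10 x 0.1353) = 8.67e-6 M.
pOH = 5.06, so pH = 14.00 - 5.06 = 8.94.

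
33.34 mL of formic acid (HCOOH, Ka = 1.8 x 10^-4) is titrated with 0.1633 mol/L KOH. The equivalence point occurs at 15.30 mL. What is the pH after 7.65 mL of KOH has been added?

7.65 mL is exactly half the equivalence volume (15.30/2), i.e. the half-equivalence point.
There, n(HA) = n(A^-), so pH = pKa = -log(1.8 x 10^-4) = 3.74.

3.74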